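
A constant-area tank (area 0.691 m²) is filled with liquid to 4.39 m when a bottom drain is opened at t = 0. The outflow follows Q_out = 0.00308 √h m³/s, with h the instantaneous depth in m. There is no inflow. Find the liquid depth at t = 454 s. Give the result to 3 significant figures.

1.17 m

Unsteady balance on liquid volume: A dh/dt = −0.00308 √h.
∫ h^(−1/2) dh = −(0.00308/A) ∫ dt, giving 2√h = 2√h₀ − (0.00308/A) t.
√h = √4.39 − 0.00308·454/(2·0.691) = 2.0952 − 1.0118 = 1.0834.
h = 1.0834² = 1.1738 m.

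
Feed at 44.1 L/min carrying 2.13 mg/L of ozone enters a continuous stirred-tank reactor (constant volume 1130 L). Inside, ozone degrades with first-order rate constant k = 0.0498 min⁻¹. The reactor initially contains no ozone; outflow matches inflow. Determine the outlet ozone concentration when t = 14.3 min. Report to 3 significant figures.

0.673 mg/L

Accumulation = in − out − consumed: V dC/dt = Q C_in − Q C − k V C.
This is linear with rate a = Q/V + k = 0.088827 min⁻¹.
C_ss = Q C_in/(Q + kV) = 0.93583 mg/L; C(t) = C_ss + (C₀ − C_ss) e^(−a t).
C(14.3) = 0.93583 + (-0.93583)·e^(−0.088827·14.3) = 0.93583 + (-0.93583)·0.28077 = 0.67308 mg/L.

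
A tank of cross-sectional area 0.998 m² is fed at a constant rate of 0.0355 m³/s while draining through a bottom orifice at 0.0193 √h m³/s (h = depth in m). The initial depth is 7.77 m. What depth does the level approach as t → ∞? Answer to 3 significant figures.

3.38 m

Level balance: A dh/dt = 0.0355 − 0.0193 √h. Setting dh/dt = 0:
Q_in = 0.0193 √h_ss ⇒ √h_ss = 0.0355/0.0193 = 1.8394.
h_ss = 1.8394² = 3.3833 m. (Since h₀ = 7.77 m > h_ss, the level will fall toward this value.)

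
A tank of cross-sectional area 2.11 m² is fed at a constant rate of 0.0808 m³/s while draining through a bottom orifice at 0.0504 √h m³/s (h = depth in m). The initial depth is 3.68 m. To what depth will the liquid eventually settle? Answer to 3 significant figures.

2.57 m

Volume balance on the tank: A dh/dt = Q_in − 0.0504 √h. At steady state dh/dt = 0:
Q_in = 0.0504 √h_ss ⇒ √h_ss = 0.0808/0.0504 = 1.6032.
h_ss = 1.6032² = 2.5702 m. (Since h₀ = 3.68 m > h_ss, the level will fall toward this value.)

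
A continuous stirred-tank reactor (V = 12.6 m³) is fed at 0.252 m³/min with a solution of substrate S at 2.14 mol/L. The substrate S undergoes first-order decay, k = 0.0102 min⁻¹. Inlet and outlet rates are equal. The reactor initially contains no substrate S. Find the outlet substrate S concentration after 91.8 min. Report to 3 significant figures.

V dC/dt = Q(C_in − C) − k V C.
dC/dt = (Q/V) C_in − (Q/V + k) C; effective rate a = Q/V + k = 0.020000 + 0.0102 = 0.030200 min⁻¹.
C_ss = Q C_in/(Q + kV) = 1.4172 mol/L; C(t) = C_ss + (C₀ − C_ss) e^(−a t).
C(91.8) = 1.4172 + (-1.4172)·e^(−0.030200·91.8) = 1.4172 + (-1.4172)·0.062514 = 1.3286 mol/L.

1.33 mol/L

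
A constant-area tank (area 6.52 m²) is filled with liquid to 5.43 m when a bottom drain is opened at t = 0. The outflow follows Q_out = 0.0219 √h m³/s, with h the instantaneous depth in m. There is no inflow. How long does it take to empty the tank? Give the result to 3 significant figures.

1390 s

A dh/dt = −Q_out = −0.0219 √h.
∫ h^(−1/2) dh = −(0.0219/A) ∫ dt, giving 2√h = 2√h₀ − (0.0219/A) t.
Set h = 0: 2√h₀ = (0.0219/A) t_empty ⇒ t_empty = 2A√h₀/0.0219.
t_empty = 2·6.52·√5.43/0.0219 = 13.040·2.3302/0.0219 = 1387.5 s.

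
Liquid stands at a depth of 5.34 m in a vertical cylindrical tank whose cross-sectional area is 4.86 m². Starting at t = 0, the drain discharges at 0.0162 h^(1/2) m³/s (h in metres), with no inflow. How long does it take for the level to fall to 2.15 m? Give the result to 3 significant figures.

507 s

With no inflow, A dh/dt = −0.0162 √h.
∫ h^(−1/2) dh = −(0.0162/A) ∫ dt, giving 2√h = 2√h₀ − (0.0162/A) t.
t = 2A(√h₀ − √h)/0.0162 = 2·4.86·(√5.34 − √2.15)/0.0162
  = 9.7200 × (2.3108 − 1.4663) / 0.0162 = 506.73 s.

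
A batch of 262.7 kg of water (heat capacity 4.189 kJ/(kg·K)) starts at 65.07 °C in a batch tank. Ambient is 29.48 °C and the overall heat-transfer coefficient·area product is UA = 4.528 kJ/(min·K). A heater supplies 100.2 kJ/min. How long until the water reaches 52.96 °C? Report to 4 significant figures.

M c_p dT/dt = −UA(T − T_amb) + Q̇.
τ = M c_p/UA = 243.032 min; T_ss = T_amb + Q̇/UA = 29.48 + 100.2/4.528 = 51.6090 °C.
T(t) = T_ss + (T₀ − T_ss)e^(−t/τ); set T = 52.96:
t = −τ ln[(T − T_ss)/(T₀ − T_ss)] = −243.032 · ln(0.100366) = 558.716 min.

558.7 min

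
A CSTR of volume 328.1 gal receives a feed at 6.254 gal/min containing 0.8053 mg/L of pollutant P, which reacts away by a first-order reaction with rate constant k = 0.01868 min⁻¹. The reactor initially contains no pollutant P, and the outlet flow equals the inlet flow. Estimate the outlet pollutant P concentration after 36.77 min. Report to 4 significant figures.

0.3052 mg/L

Accumulation = in − out − consumed: V dC/dt = Q C_in − Q C − k V C.
This is linear with rate a = Q/V + k = 0.0377413 min⁻¹.
C_ss = Q C_in/(Q + kV) = 0.406718 mg/L; C(t) = C_ss + (C₀ − C_ss) e^(−a t).
C(36.77) = 0.406718 + (-0.406718)·e^(−0.0377413·36.77) = 0.406718 + (-0.406718)·0.249637 = 0.305186 mg/L.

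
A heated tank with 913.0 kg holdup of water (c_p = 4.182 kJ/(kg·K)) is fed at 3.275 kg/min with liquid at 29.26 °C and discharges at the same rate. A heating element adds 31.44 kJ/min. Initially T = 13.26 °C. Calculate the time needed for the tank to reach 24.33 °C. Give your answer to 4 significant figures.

259.0 min

M c_p dT/dt = ṁ c_p (T_in − T) + Q̇.
τ = M/ṁ = 278.779 min; T_ss = T_in + Q̇/(ṁ c_p) = 31.5556 °C.
T(t) = T_ss + (T₀ − T_ss) e^(−t/τ). Set T = 24.33:
e^(−t/τ) = (24.33 − 31.5556)/(13.26 − 31.5556) = 0.394935
t = −278.779 · ln(0.394935) = 258.995 min.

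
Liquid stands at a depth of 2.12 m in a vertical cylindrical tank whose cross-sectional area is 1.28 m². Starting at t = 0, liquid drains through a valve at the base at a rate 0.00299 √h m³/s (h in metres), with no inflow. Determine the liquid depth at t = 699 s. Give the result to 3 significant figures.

0.409 m

Unsteady balance on liquid volume: A dh/dt = −0.00299 √h.
Separate and integrate: 2(√h − √h₀) = −(0.00299/A) t.
√h = √2.12 − 0.00299·699/(2·1.28) = 1.4560 − 0.81641 = 0.63961.
h = 0.63961² = 0.40910 m.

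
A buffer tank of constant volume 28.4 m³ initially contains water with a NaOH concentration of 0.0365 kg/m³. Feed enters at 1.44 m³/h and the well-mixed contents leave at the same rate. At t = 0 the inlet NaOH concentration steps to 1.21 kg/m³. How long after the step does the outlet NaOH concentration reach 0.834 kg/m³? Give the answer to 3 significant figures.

22.4 h

Accumulation = in − out for the solute gives V dC/dt = Q(C_in − C), so τ = V/Q = 19.722 h.
C(t) = C_in + (C₀ − C_in) e^(−t/τ). Set C = 0.834 and solve for t:
e^(−t/τ) = (C − C_in)/(C₀ − C_in) = (0.834 − 1.21)/(0.0365 − 1.21) = 0.32041
t = −τ ln(…) = 19.722 × 1.1382 = 22.447 h.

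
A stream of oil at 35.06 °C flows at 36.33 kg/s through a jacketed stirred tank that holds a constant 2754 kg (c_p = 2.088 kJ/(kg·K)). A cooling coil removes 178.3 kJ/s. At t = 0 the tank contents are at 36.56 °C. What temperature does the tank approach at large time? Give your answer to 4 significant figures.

M c_p dT/dt = ṁ c_p (T_in − T) − Q̇.
At steady state dT/dt = 0 ⇒ T_ss = T_in − Q̇/(ṁ c_p) = 35.06 − 178.3/(36.33·2.088) = 32.7095 °C.

32.71 °C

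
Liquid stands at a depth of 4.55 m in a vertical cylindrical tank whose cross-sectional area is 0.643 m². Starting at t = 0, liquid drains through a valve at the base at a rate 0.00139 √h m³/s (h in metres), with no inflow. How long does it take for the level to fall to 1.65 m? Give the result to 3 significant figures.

With no inflow, A dh/dt = −0.00139 √h.
∫ h^(−1/2) dh = −(0.00139/A) ∫ dt, giving 2√h = 2√h₀ − (0.00139/A) t.
t = 2A(√h₀ − √h)/0.00139 = 2·0.643·(√4.55 − √1.65)/0.00139
  = 1.2860 × (2.1331 − 1.2845) / 0.00139 = 785.06 s.

785 s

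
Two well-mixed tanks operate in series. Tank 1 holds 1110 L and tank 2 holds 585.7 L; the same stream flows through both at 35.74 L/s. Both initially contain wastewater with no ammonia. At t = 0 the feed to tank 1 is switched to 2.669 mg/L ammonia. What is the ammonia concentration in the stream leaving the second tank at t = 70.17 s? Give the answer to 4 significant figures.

2.120 mg/L

Each tank obeys Vᵢ dCᵢ/dt = Q(Cᵢ₋₁ − Cᵢ), so τᵢ = Vᵢ/Q.
τ₁ = 1110/35.74 = 31.0576 s; τ₂ = 585.7/35.74 = 16.3878 s.
Tank 1: C₁ = C_in(1 − e^(−t/τ₁)). Tank 2 (τ₁ ≠ τ₂): C₂ = C_in[1 − (τ₁ e^(−t/τ₁) − τ₂ e^(−t/τ₂))/(τ₁ − τ₂)].
At t = 70.17: e^(−t/τ₁) = 0.104419, e^(−t/τ₂) = 0.0138172.
C₂ = 2.669·[1 − (31.0576·0.104419 − 16.3878·0.0138172)/(14.6698)] = 2.669·0.794370 = 2.12017 mg/L.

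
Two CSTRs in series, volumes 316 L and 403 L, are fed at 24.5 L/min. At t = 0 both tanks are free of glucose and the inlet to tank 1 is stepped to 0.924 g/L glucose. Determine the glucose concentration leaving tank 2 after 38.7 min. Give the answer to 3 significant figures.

Species balance on tank i: dCᵢ/dt = (Cᵢ₋₁ − Cᵢ)/τᵢ with τᵢ = Vᵢ/Q.
τ₁ = 316/24.5 = 12.898 min; τ₂ = 403/24.5 = 16.449 min.
Solving the cascade with C₁(0)=C₂(0)=0 gives C₂(t) = C_in[1 − (τ₁ e^(−t/τ₁) − τ₂ e^(−t/τ₂))/(τ₁ − τ₂)].
At t = 38.7: e^(−t/τ₁) = 0.049763, e^(−t/τ₂) = 0.095109.
C₂ = 0.924·[1 − (12.898·0.049763 − 16.449·0.095109)/(-3.5510)] = 0.924·0.74019 = 0.68393 g/L.

0.684 g/L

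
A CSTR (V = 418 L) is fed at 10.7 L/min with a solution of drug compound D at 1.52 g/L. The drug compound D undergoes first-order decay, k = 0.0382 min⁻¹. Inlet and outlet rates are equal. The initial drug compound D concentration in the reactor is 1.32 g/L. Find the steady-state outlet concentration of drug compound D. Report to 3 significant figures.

0.610 g/L

Accumulation = in − out − consumed: V dC/dt = Q C_in − Q C − k V C.
At steady state: 0 = Q C_in − (Q + kV) C_ss, so C_ss = Q C_in/(Q + kV).
C_ss = 10.7·1.52/(10.7 + 0.0382·418) = 16.264/26.668 = 0.60988 g/L.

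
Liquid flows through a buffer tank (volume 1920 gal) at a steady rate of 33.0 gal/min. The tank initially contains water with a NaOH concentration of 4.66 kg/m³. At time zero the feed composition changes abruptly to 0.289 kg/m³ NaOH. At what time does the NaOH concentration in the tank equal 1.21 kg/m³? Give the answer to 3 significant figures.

90.6 min

Unsteady species balance (constant V, well mixed): V dC/dt = Q(C_in − C), so τ = V/Q = 58.182 min.
C(t) = C_in + (C₀ − C_in) e^(−t/τ). Set C = 1.21 and solve for t:
e^(−t/τ) = (C − C_in)/(C₀ − C_in) = (1.21 − 0.289)/(4.66 − 0.289) = 0.21071
t = −τ ln(…) = 58.182 × 1.5573 = 90.606 min.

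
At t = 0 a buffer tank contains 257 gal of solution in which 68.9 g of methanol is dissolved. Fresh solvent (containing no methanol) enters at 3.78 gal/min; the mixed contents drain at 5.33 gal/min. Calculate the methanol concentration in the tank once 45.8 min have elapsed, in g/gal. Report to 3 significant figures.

Total volume: dV/dt = Q_in − Q_out = -1.5500 gal/min, so V(t) = 257 − 1.5500 t and V(45.8) = 186.01 gal.
Species balance (pure solvent in): dm/dt = −Q_out · m/V(t).
Separate: dm/m = −Q_out dt/V(t) ⇒ ln(m/m₀) = −(Q_out/(Q_in−Q_out)) ln(V/V₀).
m = m₀ (V₀/V)^(Q_out/(Q_in−Q_out)) = 68.9 × (257/186.01)^(-3.4387) = 22.669 g.
C = m/V = 22.669/186.01 = 0.12187 g/gal.

0.122 g/gal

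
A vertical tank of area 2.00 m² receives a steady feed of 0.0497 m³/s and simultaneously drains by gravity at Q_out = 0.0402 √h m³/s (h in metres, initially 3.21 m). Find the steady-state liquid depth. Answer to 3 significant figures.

Unsteady balance on liquid volume: A dh/dt = Q_in − 0.0402 √h. At steady state dh/dt = 0:
Q_in = 0.0402 √h_ss ⇒ √h_ss = 0.0497/0.0402 = 1.2363.
h_ss = 1.2363² = 1.5285 m. (Since h₀ = 3.21 m > h_ss, the level will fall toward this value.)

1.53 m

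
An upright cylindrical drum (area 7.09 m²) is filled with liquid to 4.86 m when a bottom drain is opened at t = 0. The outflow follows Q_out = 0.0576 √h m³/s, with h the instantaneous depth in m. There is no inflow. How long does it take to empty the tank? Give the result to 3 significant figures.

543 s

Unsteady balance on liquid volume: A dh/dt = −0.0576 √h.
Separate and integrate: 2(√h − √h₀) = −(0.0576/A) t.
Tank is empty when √h = 0: t_empty = 2A√h₀/0.0576.
t_empty = 2·7.09·√4.86/0.0576 = 14.180·2.2045/0.0576 = 542.72 s.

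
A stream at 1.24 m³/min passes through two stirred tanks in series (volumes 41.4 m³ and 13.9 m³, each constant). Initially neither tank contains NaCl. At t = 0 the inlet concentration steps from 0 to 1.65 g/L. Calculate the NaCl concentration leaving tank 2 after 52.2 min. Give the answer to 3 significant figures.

1.14 g/L

Species balance on tank i: dCᵢ/dt = (Cᵢ₋₁ − Cᵢ)/τᵢ with τᵢ = Vᵢ/Q.
τ₁ = 41.4/1.24 = 33.387 min; τ₂ = 13.9/1.24 = 11.210 min.
Tank 1: C₁ = C_in(1 − e^(−t/τ₁)). Tank 2 (τ₁ ≠ τ₂): C₂ = C_in[1 − (τ₁ e^(−t/τ₁) − τ₂ e^(−t/τ₂))/(τ₁ − τ₂)].
At t = 52.2: e^(−t/τ₁) = 0.20941, e^(−t/τ₂) = 0.0094978.
C₂ = 1.65·[1 − (33.387·0.20941 − 11.210·0.0094978)/(22.177)] = 1.65·0.68955 = 1.1378 g/L.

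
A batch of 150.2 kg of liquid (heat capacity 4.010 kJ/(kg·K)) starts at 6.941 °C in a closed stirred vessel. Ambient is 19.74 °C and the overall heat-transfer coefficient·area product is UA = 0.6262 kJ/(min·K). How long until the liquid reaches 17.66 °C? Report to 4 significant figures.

M c_p dT/dt = −UA(T − T_amb).
τ = M c_p/UA = 961.836 min; T_ss = T_amb = 19.7400 °C.
T(t) = T_ss + (T₀ − T_ss)e^(−t/τ); set T = 17.66:
t = −τ ln[(T − T_ss)/(T₀ − T_ss)] = −961.836 · ln(0.162513) = 1747.66 min.

1748 min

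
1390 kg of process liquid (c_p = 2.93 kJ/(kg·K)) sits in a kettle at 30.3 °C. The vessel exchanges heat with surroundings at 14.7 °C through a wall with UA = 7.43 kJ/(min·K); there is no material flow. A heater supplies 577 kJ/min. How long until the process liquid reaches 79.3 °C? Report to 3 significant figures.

First-law balance (no shaft work): M c_p dT/dt = −UA(T − T_amb) + Q̇.
τ = M c_p/UA = 548.14 min; T_ss = T_amb + Q̇/UA = 14.7 + 577/7.43 = 92.358 °C.
T(t) = T_ss + (T₀ − T_ss)e^(−t/τ); set T = 79.3:
t = −τ ln[(T − T_ss)/(T₀ − T_ss)] = −548.14 · ln(0.21042) = 854.37 min.

854 min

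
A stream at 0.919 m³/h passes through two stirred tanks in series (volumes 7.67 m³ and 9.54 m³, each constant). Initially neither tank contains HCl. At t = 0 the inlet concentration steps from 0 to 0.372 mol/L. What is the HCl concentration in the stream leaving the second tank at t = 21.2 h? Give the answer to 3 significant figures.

0.246 mol/L

Species balance on tank i: dCᵢ/dt = (Cᵢ₋₁ − Cᵢ)/τᵢ with τᵢ = Vᵢ/Q.
τ₁ = 7.67/0.919 = 8.3460 h; τ₂ = 9.54/0.919 = 10.381 h.
Solving the cascade with C₁(0)=C₂(0)=0 gives C₂(t) = C_in[1 − (τ₁ e^(−t/τ₁) − τ₂ e^(−t/τ₂))/(τ₁ − τ₂)].
At t = 21.2: e^(−t/τ₁) = 0.078856, e^(−t/τ₂) = 0.12974.
C₂ = 0.372·[1 − (8.3460·0.078856 − 10.381·0.12974)/(-2.0348)] = 0.372·0.66155 = 0.24610 mol/L.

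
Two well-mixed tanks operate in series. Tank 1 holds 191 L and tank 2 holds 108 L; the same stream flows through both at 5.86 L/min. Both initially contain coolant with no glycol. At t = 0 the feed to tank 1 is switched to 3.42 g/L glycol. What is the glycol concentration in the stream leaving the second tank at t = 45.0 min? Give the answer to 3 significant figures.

1.83 g/L

Each tank obeys Vᵢ dCᵢ/dt = Q(Cᵢ₋₁ − Cᵢ), so τᵢ = Vᵢ/Q.
τ₁ = 191/5.86 = 32.594 min; τ₂ = 108/5.86 = 18.430 min.
Solving the cascade with C₁(0)=C₂(0)=0 gives C₂(t) = C_in[1 − (τ₁ e^(−t/τ₁) − τ₂ e^(−t/τ₂))/(τ₁ − τ₂)].
At t = 45.0: e^(−t/τ₁) = 0.25142, e^(−t/τ₂) = 0.087016.
C₂ = 3.42·[1 − (32.594·0.25142 − 18.430·0.087016)/(14.164)] = 3.42·0.53466 = 1.8285 g/L.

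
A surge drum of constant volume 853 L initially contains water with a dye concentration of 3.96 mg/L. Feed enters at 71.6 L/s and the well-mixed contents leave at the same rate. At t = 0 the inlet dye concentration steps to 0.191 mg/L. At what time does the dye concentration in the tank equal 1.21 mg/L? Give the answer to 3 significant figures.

Species balance: V dC/dt = Q(C_in − C) ⇒ τ = V/Q = 11.913 s.
C(t) = C_in + (C₀ − C_in) e^(−t/τ). Set C = 1.21 and solve for t:
e^(−t/τ) = (C − C_in)/(C₀ − C_in) = (1.21 − 0.191)/(3.96 − 0.191) = 0.27036
t = −τ ln(…) = 11.913 × 1.3080 = 15.583 s.

15.6 s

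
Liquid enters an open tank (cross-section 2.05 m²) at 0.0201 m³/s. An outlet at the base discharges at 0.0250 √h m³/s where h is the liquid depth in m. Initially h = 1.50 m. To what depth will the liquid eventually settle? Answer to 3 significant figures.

Level balance: A dh/dt = 0.0201 − 0.0250 √h. Setting dh/dt = 0:
Q_in = 0.0250 √h_ss ⇒ √h_ss = 0.0201/0.0250 = 0.80400.
h_ss = 0.80400² = 0.64642 m. (Since h₀ = 1.50 m > h_ss, the level will fall toward this value.)

0.646 m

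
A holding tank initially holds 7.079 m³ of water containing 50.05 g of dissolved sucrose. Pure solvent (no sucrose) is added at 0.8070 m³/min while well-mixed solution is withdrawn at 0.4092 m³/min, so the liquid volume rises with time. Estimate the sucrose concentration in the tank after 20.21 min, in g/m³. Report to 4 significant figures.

Let m(t) be the amount of sucrose. Volume: V(t) = V₀ + (Q_in − Q_out) t = 7.079 + 0.397800 t; V(20.21) = 15.1185 m³.
Species balance (pure solvent in): dm/dt = −Q_out · m/V(t).
dm/m = −Q_out dt/(V₀ + 0.397800 t); integrating gives ln(m/m₀) = −(Q_out/(Q_in−Q_out)) ln(V/V₀).
m = m₀ (V₀/V)^(Q_out/(Q_in−Q_out)) = 50.05 × (7.079/15.1185)^(1.02866) = 22.9310 g.
C = m/V = 22.9310/15.1185 = 1.51675 g/m³.

1.517 g/m³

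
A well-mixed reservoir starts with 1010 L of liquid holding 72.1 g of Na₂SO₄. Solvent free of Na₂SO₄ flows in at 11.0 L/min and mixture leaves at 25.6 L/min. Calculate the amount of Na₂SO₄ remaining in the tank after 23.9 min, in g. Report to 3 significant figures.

34.3 g

Total volume: dV/dt = Q_in − Q_out = -14.600 L/min, so V(t) = 1010 − 14.600 t and V(23.9) = 661.06 L.
Species balance (pure solvent in): dm/dt = −Q_out · m/V(t).
Separate: dm/m = −Q_out dt/V(t) ⇒ ln(m/m₀) = −(Q_out/(Q_in−Q_out)) ln(V/V₀).
m = m₀ (V₀/V)^(Q_out/(Q_in−Q_out)) = 72.1 × (1010/661.06)^(-1.7534) = 34.290 g.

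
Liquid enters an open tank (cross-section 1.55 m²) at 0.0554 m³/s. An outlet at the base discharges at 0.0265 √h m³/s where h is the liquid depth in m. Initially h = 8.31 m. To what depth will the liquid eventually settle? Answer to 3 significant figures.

Accumulation of liquid (constant cross-section A): A dh/dt = Q_in − 0.0265 √h. At steady state dh/dt = 0:
Q_in = 0.0265 √h_ss ⇒ √h_ss = 0.0554/0.0265 = 2.0906.
h_ss = 2.0906² = 4.3705 m. (Since h₀ = 8.31 m > h_ss, the level will fall toward this value.)

4.37 m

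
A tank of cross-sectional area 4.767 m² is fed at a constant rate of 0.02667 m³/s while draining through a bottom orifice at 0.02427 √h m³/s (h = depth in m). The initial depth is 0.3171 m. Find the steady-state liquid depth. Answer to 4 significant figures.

A dh/dt = Q_in − 0.02427 √h. Steady state requires inflow = outflow:
Q_in = 0.02427 √h_ss ⇒ √h_ss = 0.02667/0.02427 = 1.09889.
h_ss = 1.09889² = 1.20755 m. (Since h₀ = 0.3171 m < h_ss, the level will rise toward this value.)

1.208 m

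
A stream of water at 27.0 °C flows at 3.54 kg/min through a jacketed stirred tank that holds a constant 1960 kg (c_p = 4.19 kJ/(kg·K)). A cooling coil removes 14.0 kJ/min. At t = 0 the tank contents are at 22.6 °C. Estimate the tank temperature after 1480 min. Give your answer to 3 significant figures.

Heat balance on the well-mixed liquid: M c_p dT/dt = ṁ c_p (T_in − T) − 14.0.
τ = M/ṁ = 553.67 min; T_ss = T_in − Q̇/(ṁ c_p) = 27.0 − 14.0/(3.54·4.19) = 26.056 °C.
Integrating: T(t) = T_ss + (T₀ − T_ss) e^(−t/τ).
T(1480) = 26.056 + (-3.4561)·e^(−1480/553.67) = 26.056 + (-3.4561)·0.069041 = 25.818 °C.

25.8 °C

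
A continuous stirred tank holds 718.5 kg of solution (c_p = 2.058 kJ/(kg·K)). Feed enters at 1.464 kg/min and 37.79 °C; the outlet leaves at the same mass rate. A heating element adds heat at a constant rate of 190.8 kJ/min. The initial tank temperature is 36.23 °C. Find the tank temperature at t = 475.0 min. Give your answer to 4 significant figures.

M c_p dT/dt = ṁ c_p (T_in − T) + Q̇.
Rearrange: dT/dt = (T_ss − T)/τ with τ = M/ṁ = 490.779 min and T_ss = T_in + Q̇/(ṁ c_p) = 101.117 °C.
T approaches T_ss exponentially: T(t) = T_ss + (T₀ − T_ss) e^(−t/τ).
T(475.0) = 101.117 + (-64.8874)·e^(−475.0/490.779) = 101.117 + (-64.8874)·0.379899 = 76.4668 °C.

76.47 °C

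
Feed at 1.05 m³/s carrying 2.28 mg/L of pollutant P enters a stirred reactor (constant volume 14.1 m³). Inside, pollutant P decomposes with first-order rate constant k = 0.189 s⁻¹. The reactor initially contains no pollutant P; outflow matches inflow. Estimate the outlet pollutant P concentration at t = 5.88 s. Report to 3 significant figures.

0.508 mg/L

Species balance: V dC/dt = Q C_in − Q C − k V C.
This is linear with rate a = Q/V + k = 0.26347 s⁻¹.
C_ss = Q C_in/(Q + kV) = 0.64443 mg/L; C(t) = C_ss + (C₀ − C_ss) e^(−a t).
C(5.88) = 0.64443 + (-0.64443)·e^(−0.26347·5.88) = 0.64443 + (-0.64443)·0.21242 = 0.50754 mg/L.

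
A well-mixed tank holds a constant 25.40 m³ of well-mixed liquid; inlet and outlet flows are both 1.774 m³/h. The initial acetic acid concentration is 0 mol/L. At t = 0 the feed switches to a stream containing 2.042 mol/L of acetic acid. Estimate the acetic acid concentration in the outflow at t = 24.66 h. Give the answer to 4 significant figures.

1.677 mol/L

Transient balance on the dissolved component: V dC/dt = Q(C_in − C).
Time constant τ = V/Q = 25.40/1.774 = 14.3179 h.
This is linear first-order; C(t) = C_in + (C₀ − C_in) e^(−t/τ).
C(24.66) = 2.042 + (0 − 2.042)·e^(−24.66/14.3179) = 2.042 + (-2.04200)·0.178652 = 1.67719 mol/L.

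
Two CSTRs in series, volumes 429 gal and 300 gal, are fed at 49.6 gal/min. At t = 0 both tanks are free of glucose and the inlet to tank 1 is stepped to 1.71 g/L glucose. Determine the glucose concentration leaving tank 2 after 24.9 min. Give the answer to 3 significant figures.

1.46 g/L

Species balance on tank i: dCᵢ/dt = (Cᵢ₋₁ − Cᵢ)/τᵢ with τᵢ = Vᵢ/Q.
τ₁ = 429/49.6 = 8.6492 min; τ₂ = 300/49.6 = 6.0484 min.
Solving the cascade with C₁(0)=C₂(0)=0 gives C₂(t) = C_in[1 − (τ₁ e^(−t/τ₁) − τ₂ e^(−t/τ₂))/(τ₁ − τ₂)].
At t = 24.9: e^(−t/τ₁) = 0.056198, e^(−t/τ₂) = 0.016297.
C₂ = 1.71·[1 − (8.6492·0.056198 − 6.0484·0.016297)/(2.6008)] = 1.71·0.85101 = 1.4552 g/L.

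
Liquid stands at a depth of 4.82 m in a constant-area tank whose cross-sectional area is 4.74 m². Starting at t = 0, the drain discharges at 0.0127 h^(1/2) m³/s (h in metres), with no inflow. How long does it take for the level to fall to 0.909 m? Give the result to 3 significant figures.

A dh/dt = −Q_out = −0.0127 √h.
∫ h^(−1/2) dh = −(0.0127/A) ∫ dt, giving 2√h = 2√h₀ − (0.0127/A) t.
t = 2A(√h₀ − √h)/0.0127 = 2·4.74·(√4.82 − √0.909)/0.0127
  = 9.4800 × (2.1954 − 0.95341) / 0.0127 = 927.13 s.

927 s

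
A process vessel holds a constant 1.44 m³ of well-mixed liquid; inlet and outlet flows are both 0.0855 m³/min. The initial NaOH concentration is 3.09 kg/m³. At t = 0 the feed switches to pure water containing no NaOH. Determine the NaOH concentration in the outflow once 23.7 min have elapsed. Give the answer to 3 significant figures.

Species balance on the tank: V dC/dt = Q(C_in − C).
So dC/dt = (C_in − C)/τ with τ = V/Q = 1.44/0.0855 = 16.842 min.
This is linear first-order; C(t) = C_in + (C₀ − C_in) e^(−t/τ).
C(23.7) = 0 + (3.09 − 0)·e^(−23.7/16.842) = 0 + (3.0900)·0.24483 = 0.75653 kg/m³.

0.757 kg/m³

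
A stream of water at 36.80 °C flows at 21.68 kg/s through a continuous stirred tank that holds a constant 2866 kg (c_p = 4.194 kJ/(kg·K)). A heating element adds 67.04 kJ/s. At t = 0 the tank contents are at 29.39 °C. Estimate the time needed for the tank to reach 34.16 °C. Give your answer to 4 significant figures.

116.4 s

M c_p dT/dt = ṁ c_p (T_in − T) + Q̇.
τ = M/ṁ = 132.196 s; T_ss = T_in + Q̇/(ṁ c_p) = 37.5373 °C.
T(t) = T_ss + (T₀ − T_ss) e^(−t/τ). Set T = 34.16:
e^(−t/τ) = (34.16 − 37.5373)/(29.39 − 37.5373) = 0.414530
t = −132.196 · ln(0.414530) = 116.413 s.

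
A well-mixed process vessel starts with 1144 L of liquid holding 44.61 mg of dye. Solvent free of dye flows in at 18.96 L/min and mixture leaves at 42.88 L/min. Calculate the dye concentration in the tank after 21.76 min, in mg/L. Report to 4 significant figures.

0.02410 mg/L

Total volume: dV/dt = Q_in − Q_out = -23.9200 L/min, so V(t) = 1144 − 23.9200 t and V(21.76) = 623.501 L.
Solute balance: dm/dt = 0 − Q_out C = −Q_out m/V(t).
Separate: dm/m = −Q_out dt/V(t) ⇒ ln(m/m₀) = −(Q_out/(Q_in−Q_out)) ln(V/V₀).
m = m₀ (V₀/V)^(Q_out/(Q_in−Q_out)) = 44.61 × (1144/623.501)^(-1.79264) = 15.0284 mg.
C = m/V = 15.0284/623.501 = 0.0241032 mg/L.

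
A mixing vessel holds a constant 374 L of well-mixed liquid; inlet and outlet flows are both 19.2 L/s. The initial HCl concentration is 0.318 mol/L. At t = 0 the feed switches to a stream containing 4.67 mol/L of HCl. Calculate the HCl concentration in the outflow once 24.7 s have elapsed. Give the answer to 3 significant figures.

3.45 mol/L

Species balance on the tank: V dC/dt = Q(C_in − C).
Time constant τ = V/Q = 374/19.2 = 19.479 s.
This is linear first-order; C(t) = C_in + (C₀ − C_in) e^(−t/τ).
C(24.7) = 4.67 + (0.318 − 4.67)·e^(−24.7/19.479) = 4.67 + (-4.3520)·0.28139 = 3.4454 mol/L.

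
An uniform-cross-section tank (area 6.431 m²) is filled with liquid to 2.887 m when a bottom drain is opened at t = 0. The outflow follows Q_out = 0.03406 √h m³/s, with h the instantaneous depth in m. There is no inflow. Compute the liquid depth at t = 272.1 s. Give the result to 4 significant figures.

0.9576 m

With no inflow, A dh/dt = −0.03406 √h.
∫ h^(−1/2) dh = −(0.03406/A) ∫ dt, giving 2√h = 2√h₀ − (0.03406/A) t.
√h = √2.887 − 0.03406·272.1/(2·6.431) = 1.69912 − 0.720551 = 0.978566.
h = 0.978566² = 0.957592 m.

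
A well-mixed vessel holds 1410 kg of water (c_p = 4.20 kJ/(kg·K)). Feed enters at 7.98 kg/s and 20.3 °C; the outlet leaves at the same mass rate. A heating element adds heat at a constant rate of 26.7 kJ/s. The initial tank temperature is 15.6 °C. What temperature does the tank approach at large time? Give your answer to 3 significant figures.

21.1 °C

M c_p dT/dt = ṁ c_p (T_in − T) + Q̇.
At steady state dT/dt = 0 ⇒ T_ss = T_in + Q̇/(ṁ c_p) = 20.3 + 26.7/(7.98·4.20) = 21.097 °C.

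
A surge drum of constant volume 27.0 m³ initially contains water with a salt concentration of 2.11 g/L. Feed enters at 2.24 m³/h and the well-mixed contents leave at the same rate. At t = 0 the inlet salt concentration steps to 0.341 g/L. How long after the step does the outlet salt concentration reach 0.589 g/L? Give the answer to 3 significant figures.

23.7 h

Species balance: V dC/dt = Q(C_in − C) ⇒ τ = V/Q = 12.054 h.
C(t) = C_in + (C₀ − C_in) e^(−t/τ). Set C = 0.589 and solve for t:
e^(−t/τ) = (C − C_in)/(C₀ − C_in) = (0.589 − 0.341)/(2.11 − 0.341) = 0.14019
t = −τ ln(…) = 12.054 × 1.9647 = 23.682 h.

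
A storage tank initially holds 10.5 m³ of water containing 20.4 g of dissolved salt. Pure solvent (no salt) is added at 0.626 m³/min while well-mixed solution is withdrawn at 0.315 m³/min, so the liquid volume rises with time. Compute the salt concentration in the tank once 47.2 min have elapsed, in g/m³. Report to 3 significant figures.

0.334 g/m³

Total volume: dV/dt = Q_in − Q_out = 0.31100 m³/min, so V(t) = 10.5 + 0.31100 t and V(47.2) = 25.179 m³.
Species balance (pure solvent in): dm/dt = −Q_out · m/V(t).
Separate: dm/m = −Q_out dt/V(t) ⇒ ln(m/m₀) = −(Q_out/(Q_in−Q_out)) ln(V/V₀).
m = m₀ (V₀/V)^(Q_out/(Q_in−Q_out)) = 20.4 × (10.5/25.179)^(1.0129) = 8.4119 g.
C = m/V = 8.4119/25.179 = 0.33408 g/m³.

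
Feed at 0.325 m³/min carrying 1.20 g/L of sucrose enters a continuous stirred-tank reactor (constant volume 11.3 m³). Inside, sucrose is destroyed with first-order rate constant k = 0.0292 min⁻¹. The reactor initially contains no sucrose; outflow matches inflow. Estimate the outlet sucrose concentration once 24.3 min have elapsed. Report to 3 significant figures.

Species balance: V dC/dt = Q C_in − Q C − k V C.
This is linear with rate a = Q/V + k = 0.057961 min⁻¹.
C_ss = Q C_in/(Q + kV) = 0.59546 g/L; C(t) = C_ss + (C₀ − C_ss) e^(−a t).
C(24.3) = 0.59546 + (-0.59546)·e^(−0.057961·24.3) = 0.59546 + (-0.59546)·0.24452 = 0.44985 g/L.

0.450 g/L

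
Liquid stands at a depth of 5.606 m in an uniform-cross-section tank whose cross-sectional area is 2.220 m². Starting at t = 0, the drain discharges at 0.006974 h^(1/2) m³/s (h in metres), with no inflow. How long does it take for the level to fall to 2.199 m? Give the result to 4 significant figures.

A dh/dt = −Q_out = −0.006974 √h.
This is separable: 2 d(√h)/dt = −0.006974/A, so √h = √h₀ − (0.006974/(2A)) t.
t = 2A(√h₀ − √h)/0.006974 = 2·2.220·(√5.606 − √2.199)/0.006974
  = 4.44000 × (2.36770 − 1.48290) / 0.006974 = 563.306 s.

563.3 s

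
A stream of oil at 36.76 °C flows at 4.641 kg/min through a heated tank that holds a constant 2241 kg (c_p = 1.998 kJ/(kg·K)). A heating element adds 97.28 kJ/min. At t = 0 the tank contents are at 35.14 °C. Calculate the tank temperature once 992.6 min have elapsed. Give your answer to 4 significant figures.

45.70 °C

First-law balance (no shaft work): M c_p dT/dt = ṁ c_p (T_in − T) + 97.28.
Rearrange: dT/dt = (T_ss − T)/τ with τ = M/ṁ = 482.870 min and T_ss = T_in + Q̇/(ṁ c_p) = 47.2510 °C.
T approaches T_ss exponentially: T(t) = T_ss + (T₀ − T_ss) e^(−t/τ).
T(992.6) = 47.2510 + (-12.1110)·e^(−992.6/482.870) = 47.2510 + (-12.1110)·0.128013 = 45.7006 °C.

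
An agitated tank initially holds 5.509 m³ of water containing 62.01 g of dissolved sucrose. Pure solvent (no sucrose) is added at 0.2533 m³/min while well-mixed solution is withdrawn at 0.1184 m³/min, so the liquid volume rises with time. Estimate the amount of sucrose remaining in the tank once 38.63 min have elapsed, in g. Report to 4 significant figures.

Total volume: dV/dt = Q_in − Q_out = 0.134900 m³/min, so V(t) = 5.509 + 0.134900 t and V(38.63) = 10.7202 m³.
Solute balance: dm/dt = 0 − Q_out C = −Q_out m/V(t).
dm/m = −Q_out dt/(V₀ + 0.134900 t); integrating gives ln(m/m₀) = −(Q_out/(Q_in−Q_out)) ln(V/V₀).
m = m₀ (V₀/V)^(Q_out/(Q_in−Q_out)) = 62.01 × (5.509/10.7202)^(0.877687) = 34.5698 g.

34.57 g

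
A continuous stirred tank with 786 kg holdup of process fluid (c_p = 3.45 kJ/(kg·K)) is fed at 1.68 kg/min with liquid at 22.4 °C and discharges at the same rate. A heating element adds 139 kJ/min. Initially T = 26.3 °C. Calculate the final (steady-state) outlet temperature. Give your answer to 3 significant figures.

Energy balance: M c_p dT/dt = ṁ c_p (T_in − T) + 139.
At steady state dT/dt = 0 ⇒ T_ss = T_in + Q̇/(ṁ c_p) = 22.4 + 139/(1.68·3.45) = 46.382 °C.

46.4 °C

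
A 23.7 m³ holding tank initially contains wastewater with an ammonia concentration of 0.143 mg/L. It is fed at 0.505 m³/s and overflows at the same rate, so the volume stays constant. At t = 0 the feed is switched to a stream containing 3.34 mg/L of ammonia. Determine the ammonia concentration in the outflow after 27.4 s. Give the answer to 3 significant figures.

Mass balance on the solute (V constant): V dC/dt = Q(C_in − C).
Rewrite as dC/dt + C/τ = C_in/τ, τ = V/Q = 46.931 s.
Integrating: C(t) = C_in + (C₀ − C_in) e^(−t/τ).
C(27.4) = 3.34 + (0.143 − 3.34)·e^(−27.4/46.931) = 3.34 + (-3.1970)·0.55775 = 1.5569 mg/L.

1.56 mg/L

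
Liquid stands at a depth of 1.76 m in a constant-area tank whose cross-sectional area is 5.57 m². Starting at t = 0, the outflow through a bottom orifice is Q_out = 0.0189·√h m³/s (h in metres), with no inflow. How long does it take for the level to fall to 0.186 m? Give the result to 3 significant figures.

528 s

Mass balance (ρ constant): A dh/dt = −0.0189 √h.
This is separable: 2 d(√h)/dt = −0.0189/A, so √h = √h₀ − (0.0189/(2A)) t.
t = 2A(√h₀ − √h)/0.0189 = 2·5.57·(√1.76 − √0.186)/0.0189
  = 11.140 × (1.3266 − 0.43128) / 0.0189 = 527.75 s.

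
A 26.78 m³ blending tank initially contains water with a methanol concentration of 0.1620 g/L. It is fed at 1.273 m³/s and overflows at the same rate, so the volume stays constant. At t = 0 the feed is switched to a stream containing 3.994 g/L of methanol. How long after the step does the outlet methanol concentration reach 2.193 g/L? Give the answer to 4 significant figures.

15.88 s

Species balance: V dC/dt = Q(C_in − C) ⇒ τ = V/Q = 21.0369 s.
C(t) = C_in + (C₀ − C_in) e^(−t/τ). Set C = 2.193 and solve for t:
e^(−t/τ) = (C − C_in)/(C₀ − C_in) = (2.193 − 3.994)/(0.1620 − 3.994) = 0.469990
t = −τ ln(…) = 21.0369 × 0.755045 = 15.8838 s.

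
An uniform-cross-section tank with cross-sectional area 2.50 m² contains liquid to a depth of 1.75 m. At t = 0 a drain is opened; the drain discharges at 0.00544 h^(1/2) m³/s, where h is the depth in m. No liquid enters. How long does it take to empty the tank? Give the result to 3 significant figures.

A dh/dt = −Q_out = −0.00544 √h.
Separate and integrate: 2(√h − √h₀) = −(0.00544/A) t.
Set h = 0: 2√h₀ = (0.00544/A) t_empty ⇒ t_empty = 2A√h₀/0.00544.
t_empty = 2·2.50·√1.75/0.00544 = 5.0000·1.3229/0.00544 = 1215.9 s.

1220 s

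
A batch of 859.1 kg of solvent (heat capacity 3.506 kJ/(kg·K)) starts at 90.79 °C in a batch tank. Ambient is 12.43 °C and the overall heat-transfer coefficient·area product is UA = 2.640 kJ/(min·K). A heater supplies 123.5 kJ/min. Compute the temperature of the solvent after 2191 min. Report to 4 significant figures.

M c_p dT/dt = −UA(T − T_amb) + Q̇.
dT/dt = (T_ss − T)/τ with T_ss = T_amb + Q̇/UA = 12.43 + 123.5/2.640 = 59.2103 °C, τ = M c_p/UA = 859.1·3.506/2.640 = 1140.91 min.
This is linear first-order; T(t) = T_ss + (T₀ − T_ss) e^(−t/τ).
T(2191) = 59.2103 + (31.5797)·0.146549 = 63.8383 °C.

63.84 °C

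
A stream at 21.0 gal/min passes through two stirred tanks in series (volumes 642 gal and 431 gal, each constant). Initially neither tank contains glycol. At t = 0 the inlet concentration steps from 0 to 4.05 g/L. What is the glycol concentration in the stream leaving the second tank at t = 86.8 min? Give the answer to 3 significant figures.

3.45 g/L

Each tank obeys Vᵢ dCᵢ/dt = Q(Cᵢ₋₁ − Cᵢ), so τᵢ = Vᵢ/Q.
τ₁ = 642/21.0 = 30.571 min; τ₂ = 431/21.0 = 20.524 min.
Tank 1: C₁ = C_in(1 − e^(−t/τ₁)). Tank 2 (τ₁ ≠ τ₂): C₂ = C_in[1 − (τ₁ e^(−t/τ₁) − τ₂ e^(−t/τ₂))/(τ₁ − τ₂)].
At t = 86.8: e^(−t/τ₁) = 0.058469, e^(−t/τ₂) = 0.014564.
C₂ = 4.05·[1 − (30.571·0.058469 − 20.524·0.014564)/(10.048)] = 4.05·0.85185 = 3.4500 g/L.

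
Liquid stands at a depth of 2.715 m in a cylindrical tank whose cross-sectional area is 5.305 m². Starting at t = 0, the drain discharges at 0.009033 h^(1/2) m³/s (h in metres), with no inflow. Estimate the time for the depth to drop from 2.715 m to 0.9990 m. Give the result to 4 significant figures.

With no inflow, A dh/dt = −0.009033 √h.
∫ h^(−1/2) dh = −(0.009033/A) ∫ dt, giving 2√h = 2√h₀ − (0.009033/A) t.
t = 2A(√h₀ − √h)/0.009033 = 2·5.305·(√2.715 − √0.9990)/0.009033
  = 10.6100 × (1.64773 − 0.999500) / 0.009033 = 761.394 s.

761.4 s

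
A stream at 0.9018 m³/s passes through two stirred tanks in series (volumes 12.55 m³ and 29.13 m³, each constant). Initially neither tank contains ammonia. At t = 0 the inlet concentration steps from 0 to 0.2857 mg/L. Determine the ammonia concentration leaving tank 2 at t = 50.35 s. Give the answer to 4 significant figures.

Species balance on tank i: dCᵢ/dt = (Cᵢ₋₁ − Cᵢ)/τᵢ with τᵢ = Vᵢ/Q.
τ₁ = 12.55/0.9018 = 13.9166 s; τ₂ = 29.13/0.9018 = 32.3021 s.
Solving the cascade with C₁(0)=C₂(0)=0 gives C₂(t) = C_in[1 − (τ₁ e^(−t/τ₁) − τ₂ e^(−t/τ₂))/(τ₁ − τ₂)].
At t = 50.35: e^(−t/τ₁) = 0.0268369, e^(−t/τ₂) = 0.210404.
C₂ = 0.2857·[1 − (13.9166·0.0268369 − 32.3021·0.210404)/(-18.3855)] = 0.2857·0.650647 = 0.185890 mg/L.

0.1859 mg/L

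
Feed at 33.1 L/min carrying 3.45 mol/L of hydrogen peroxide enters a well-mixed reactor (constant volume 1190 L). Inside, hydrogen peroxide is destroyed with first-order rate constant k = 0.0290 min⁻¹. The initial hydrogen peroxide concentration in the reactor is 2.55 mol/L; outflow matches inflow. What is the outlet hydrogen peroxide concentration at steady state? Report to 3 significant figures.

V dC/dt = Q(C_in − C) − k V C.
At steady state: 0 = Q C_in − (Q + kV) C_ss, so C_ss = Q C_in/(Q + kV).
C_ss = 33.1·3.45/(33.1 + 0.0290·1190) = 114.20/67.610 = 1.6890 mol/L.

1.69 mol/L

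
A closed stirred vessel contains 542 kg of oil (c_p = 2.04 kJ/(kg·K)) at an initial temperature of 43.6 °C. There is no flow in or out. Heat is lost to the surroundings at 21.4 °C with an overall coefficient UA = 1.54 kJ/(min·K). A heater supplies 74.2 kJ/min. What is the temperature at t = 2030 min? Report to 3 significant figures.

Heat balance on the well-mixed liquid: M c_p dT/dt = −UA(T − T_amb) + Q̇.
dT/dt = (T_ss − T)/τ with T_ss = T_amb + Q̇/UA = 21.4 + 74.2/1.54 = 69.582 °C, τ = M c_p/UA = 542·2.04/1.54 = 717.97 min.
Solution: T(t) = T_ss + (T₀ − T_ss) e^(−t/τ).
T(2030) = 69.582 + (-25.982)·0.059166 = 68.045 °C.

68.0 °C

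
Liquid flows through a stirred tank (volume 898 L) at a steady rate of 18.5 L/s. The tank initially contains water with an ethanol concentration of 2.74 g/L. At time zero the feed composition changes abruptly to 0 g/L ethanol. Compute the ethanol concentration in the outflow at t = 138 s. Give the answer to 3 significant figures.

0.160 g/L

Transient balance on the dissolved component: V dC/dt = Q(C_in − C).
Time constant τ = V/Q = 898/18.5 = 48.541 s.
This is linear first-order; C(t) = C_in + (C₀ − C_in) e^(−t/τ).
C(138) = 0 + (2.74 − 0)·e^(−138/48.541) = 0 + (2.7400)·0.058252 = 0.15961 g/L.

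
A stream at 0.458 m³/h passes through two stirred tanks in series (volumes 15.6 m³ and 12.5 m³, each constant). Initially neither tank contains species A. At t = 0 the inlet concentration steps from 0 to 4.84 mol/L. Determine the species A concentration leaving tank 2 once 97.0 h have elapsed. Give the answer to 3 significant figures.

Each tank obeys Vᵢ dCᵢ/dt = Q(Cᵢ₋₁ − Cᵢ), so τᵢ = Vᵢ/Q.
τ₁ = 15.6/0.458 = 34.061 h; τ₂ = 12.5/0.458 = 27.293 h.
Solving the cascade with C₁(0)=C₂(0)=0 gives C₂(t) = C_in[1 − (τ₁ e^(−t/τ₁) − τ₂ e^(−t/τ₂))/(τ₁ − τ₂)].
At t = 97.0: e^(−t/τ₁) = 0.057971, e^(−t/τ₂) = 0.028608.
C₂ = 4.84·[1 − (34.061·0.057971 − 27.293·0.028608)/(6.7686)] = 4.84·0.82363 = 3.9864 mol/L.

3.99 mol/L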